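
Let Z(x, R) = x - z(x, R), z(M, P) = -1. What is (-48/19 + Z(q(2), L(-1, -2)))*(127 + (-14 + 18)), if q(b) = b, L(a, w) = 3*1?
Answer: 1179/19 ≈ 62.053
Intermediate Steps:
L(a, w) = 3
Z(x, R) = 1 + x (Z(x, R) = x - 1*(-1) = x + 1 = 1 + x)
(-48/19 + Z(q(2), L(-1, -2)))*(127 + (-14 + 18)) = (-48/19 + (1 + 2))*(127 + (-14 + 18)) = (-48*1/19 + 3)*(127 + 4) = (-48/19 + 3)*131 = (9/19)*131 = 1179/19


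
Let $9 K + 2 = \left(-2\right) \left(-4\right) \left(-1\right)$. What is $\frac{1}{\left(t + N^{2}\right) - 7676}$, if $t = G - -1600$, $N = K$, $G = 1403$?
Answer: $- \frac{81}{378413} \approx -0.00021405$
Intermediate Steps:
$K = - \frac{10}{9}$ ($K = - \frac{2}{9} + \frac{\left(-2\right) \left(-4\right) \left(-1\right)}{9} = - \frac{2}{9} + \frac{8 \left(-1\right)}{9} = - \frac{2}{9} + \frac{1}{9} \left(-8\right) = - \frac{2}{9} - \frac{8}{9} = - \frac{10}{9} \approx -1.1111$)
$N = - \frac{10}{9} \approx -1.1111$
$t = 3003$ ($t = 1403 - -1600 = 1403 + 1600 = 3003$)
$\frac{1}{\left(t + N^{2}\right) - 7676} = \frac{1}{\left(3003 + \left(- \frac{10}{9}\right)^{2}\right) - 7676} = \frac{1}{\left(3003 + \frac{100}{81}\right) - 7676} = \frac{1}{\frac{243343}{81} - 7676} = \frac{1}{- \frac{378413}{81}} = - \frac{81}{378413}$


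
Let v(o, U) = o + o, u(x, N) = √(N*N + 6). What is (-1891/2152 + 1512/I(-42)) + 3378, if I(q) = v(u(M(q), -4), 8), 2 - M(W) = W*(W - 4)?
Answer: 7267565/2152 + 378*√22/11 ≈ 3538.3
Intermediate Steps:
M(W) = 2 - W*(-4 + W) (M(W) = 2 - W*(W - 4) = 2 - W*(-4 + W))
u(x, N) = √(6 + N²) (u(x, N) = √(N² + 6) = √(6 + N²))
v(o, U) = 2*o
I(q) = 2*√22 (I(q) = 2*√(6 + (-4)²) = 2*√(6 + 16) = 2*√22)
(-1891/2152 + 1512/I(-42)) + 3378 = (-1891/2152 + 1512/((2*√22))) + 3378 = (-1891*1/2152 + 1512*(√22/44)) + 3378 = (-1891/2152 + 378*√22/11) + 3378 = 7267565/2152 + 378*√22/11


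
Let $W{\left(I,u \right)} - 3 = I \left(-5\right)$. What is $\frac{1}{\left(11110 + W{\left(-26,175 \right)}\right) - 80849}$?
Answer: $- \frac{1}{69606} \approx -1.4367 \cdot 10^{-5}$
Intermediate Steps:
$W{\left(I,u \right)} = 3 - 5 I$ ($W{\left(I,u \right)} = 3 + I \left(-5\right) = 3 - 5 I$)
$\frac{1}{\left(11110 + W{\left(-26,175 \right)}\right) - 80849} = \frac{1}{\left(11110 + \left(3 - -130\right)\right) - 80849} = \frac{1}{\left(11110 + \left(3 + 130\right)\right) - 80849} = \frac{1}{\left(11110 + 133\right) - 80849} = \frac{1}{11243 - 80849} = \frac{1}{-69606} = - \frac{1}{69606}$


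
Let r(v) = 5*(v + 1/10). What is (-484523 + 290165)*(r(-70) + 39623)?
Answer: -7633118913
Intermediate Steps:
r(v) = 1/2 + 5*v (r(v) = 5*(v + 1/10) = 5*(1/10 + v) = 1/2 + 5*v)
(-484523 + 290165)*(r(-70) + 39623) = (-484523 + 290165)*((1/2 + 5*(-70)) + 39623) = -194358*((1/2 - 350) + 39623) = -194358*(-699/2 + 39623) = -194358*78547/2 = -7633118913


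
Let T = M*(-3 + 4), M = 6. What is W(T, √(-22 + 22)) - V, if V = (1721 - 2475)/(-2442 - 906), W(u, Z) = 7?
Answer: 11341/1674 ≈ 6.7748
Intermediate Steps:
T = 6 (T = 6*(-3 + 4) = 6*1 = 6)
V = 377/1674 (V = -754/(-3348) = -754*(-1/3348) = 377/1674 ≈ 0.22521)
W(T, √(-22 + 22)) - V = 7 - 1*377/1674 = 7 - 377/1674 = 11341/1674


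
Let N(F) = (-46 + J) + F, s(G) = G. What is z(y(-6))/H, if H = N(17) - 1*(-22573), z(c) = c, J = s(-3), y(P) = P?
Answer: -6/22541 ≈ -0.00026618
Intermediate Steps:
J = -3
N(F) = -49 + F (N(F) = (-46 - 3) + F = -49 + F)
H = 22541 (H = (-49 + 17) - 1*(-22573) = -32 + 22573 = 22541)
z(y(-6))/H = -6/22541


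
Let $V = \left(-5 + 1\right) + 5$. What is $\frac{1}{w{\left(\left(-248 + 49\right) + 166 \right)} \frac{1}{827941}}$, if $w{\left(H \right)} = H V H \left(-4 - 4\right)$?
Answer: $- \frac{827941}{8712} \approx -95.035$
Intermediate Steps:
$V = 1$ ($V = -4 + 5 = 1$)
$w{\left(H \right)} = - 8 H^{2}$ ($w{\left(H \right)} = H 1 H \left(-4 - 4\right) = H H \left(-8\right) = H^{2} \left(-8\right) = - 8 H^{2}$)
$\frac{1}{w{\left(\left(-248 + 49\right) + 166 \right)} \frac{1}{827941}} = \frac{1}{- 8 \left(\left(-248 + 49\right) + 166\right)^{2} \cdot \frac{1}{827941}} = \frac{1}{- 8 \left(-199 + 166\right)^{2} \cdot \frac{1}{827941}} = \frac{1}{- 8 \left(-33\right)^{2} \cdot \frac{1}{827941}} = \frac{1}{\left(-8\right) 1089 \cdot \frac{1}{827941}} = \frac{1}{\left(-8712\right) \frac{1}{827941}} = \frac{1}{- \frac{8712}{827941}} = - \frac{827941}{8712}$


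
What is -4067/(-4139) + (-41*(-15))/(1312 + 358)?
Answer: 1867475/1382426 ≈ 1.3509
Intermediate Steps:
-4067/(-4139) + (-41*(-15))/(1312 + 358) = -4067*(-1/4139) + 615/1670 = 4067/4139 + 615*(1/1670) = 4067/4139 + 123/334 = 1867475/1382426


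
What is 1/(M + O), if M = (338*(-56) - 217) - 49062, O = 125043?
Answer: 1/56836 ≈ 1.7594e-5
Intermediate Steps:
M = -68207 (M = (-18928 - 217) - 49062 = -19145 - 49062 = -68207)
1/(M + O) = 1/(-68207 + 125043) = 1/56836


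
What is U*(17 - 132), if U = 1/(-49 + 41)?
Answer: 115/8 ≈ 14.375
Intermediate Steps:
U = -1/8 (U = 1/(-8) = -1/8 ≈ -0.12500)
U*(17 - 132) = -(17 - 132)/8 = -1/8*(-115) = 115/8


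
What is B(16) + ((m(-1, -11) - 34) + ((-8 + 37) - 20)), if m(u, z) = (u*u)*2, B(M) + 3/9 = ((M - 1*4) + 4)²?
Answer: 698/3 ≈ 232.67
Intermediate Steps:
B(M) = -⅓ + M² (B(M) = -⅓ + ((M - 1*4) + 4)² = -⅓ + ((M - 4) + 4)² = -⅓ + ((-4 + M) + 4)² = -⅓ + M²)
m(u, z) = 2*u² (m(u, z) = u²*2 = 2*u²)
B(16) + ((m(-1, -11) - 34) + ((-8 + 37) - 20)) = (-⅓ + 16²) + ((2*(-1)² - 34) + ((-8 + 37) - 20)) = (-⅓ + 256) + ((2*1 - 34) + (29 - 20)) = 767/3 + ((2 - 34) + 9) = 767/3 + (-32 + 9) = 767/3 - 23 = 698/3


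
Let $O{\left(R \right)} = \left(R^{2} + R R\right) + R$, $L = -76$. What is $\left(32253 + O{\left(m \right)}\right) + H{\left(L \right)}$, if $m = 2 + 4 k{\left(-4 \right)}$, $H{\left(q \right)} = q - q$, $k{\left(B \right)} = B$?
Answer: $32631$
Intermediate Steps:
$H{\left(q \right)} = 0$
$m = -14$ ($m = 2 + 4 \left(-4\right) = 2 - 16 = -14$)
$O{\left(R \right)} = R + 2 R^{2}$ ($O{\left(R \right)} = \left(R^{2} + R^{2}\right) + R = 2 R^{2} + R = R + 2 R^{2}$)
$\left(32253 + O{\left(m \right)}\right) + H{\left(L \right)} = \left(32253 - 14 \left(1 + 2 \left(-14\right)\right)\right) + 0 = \left(32253 - 14 \left(1 - 28\right)\right) + 0 = \left(32253 - -378\right) + 0 = \left(32253 + 378\right) + 0 = 32631 + 0 = 32631$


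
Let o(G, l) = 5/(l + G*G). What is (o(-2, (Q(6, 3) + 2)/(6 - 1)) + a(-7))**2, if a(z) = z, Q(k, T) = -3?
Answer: 11664/361 ≈ 32.310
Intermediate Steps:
o(G, l) = 5/(l + G**2)
(o(-2, (Q(6, 3) + 2)/(6 - 1)) + a(-7))**2 = (5/((-3 + 2)/(6 - 1) + (-2)**2) - 7)**2 = (5/(-1/5 + 4) - 7)**2 = (5/(19/5) - 7)**2 = (5*(5/19) - 7)**2 = (25/19 - 7)**2 = (-108/19)**2 = 11664/361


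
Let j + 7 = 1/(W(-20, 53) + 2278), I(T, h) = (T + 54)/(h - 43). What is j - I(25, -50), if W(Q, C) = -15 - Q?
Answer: -145087/23591 ≈ -6.1501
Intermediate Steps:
I(T, h) = (54 + T)/(-43 + h)
j = -15980/2283 (j = -7 + 1/((-15 - 1*(-20)) + 2278) = -7 + 1/((-15 + 20) + 2278) = -7 + 1/(5 + 2278) = -7 + 1/2283 = -15980/2283 ≈ -6.9996)
j - I(25, -50) = -15980/2283 - (54 + 25)/(-43 - 50) = -15980/2283 - 79/(-93) = -15980/2283 - (-1)*79/93 = -15980/2283 - 1*(-79/93) = -15980/2283 + 79/93 = -145087/23591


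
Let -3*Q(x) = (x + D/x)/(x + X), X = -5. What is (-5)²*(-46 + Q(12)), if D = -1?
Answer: -293375/252 ≈ -1164.2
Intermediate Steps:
Q(x) = -(x - 1/x)/(3*(-5 + x)) (Q(x) = -(x - 1/x)/(3*(x - 5)) = -(x - 1/x)/(3*(-5 + x)))
(-5)²*(-46 + Q(12)) = (-5)²*(-46 + (⅓)*(1 - 1*12²)/(12*(-5 + 12))) = 25*(-46 + (⅓)*(1/12)*(1 - 1*144)/7) = 25*(-46 + (⅓)*(1/12)*(⅐)*(1 - 144)) = 25*(-46 + (⅓)*(1/12)*(⅐)*(-143)) = 25*(-46 - 143/252) = 25*(-11735/252) = -293375/252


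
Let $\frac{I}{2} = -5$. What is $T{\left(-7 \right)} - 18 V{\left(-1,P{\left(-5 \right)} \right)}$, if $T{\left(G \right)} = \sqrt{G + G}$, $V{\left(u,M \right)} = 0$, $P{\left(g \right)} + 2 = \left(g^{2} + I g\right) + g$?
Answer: $i \sqrt{14} \approx 3.7417 i$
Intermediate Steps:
$I = -10$ ($I = 2 \left(-5\right) = -10$)
$P{\left(g \right)} = -2 + g^{2} - 9 g$ ($P{\left(g \right)} = -2 + \left(\left(g^{2} - 10 g\right) + g\right) = -2 + \left(g^{2} - 9 g\right) = -2 + g^{2} - 9 g$)
$T{\left(G \right)} = \sqrt{2} \sqrt{G}$ ($T{\left(G \right)} = \sqrt{2 G} = \sqrt{2} \sqrt{G}$)
$T{\left(-7 \right)} - 18 V{\left(-1,P{\left(-5 \right)} \right)} = \sqrt{2} \sqrt{-7} - 0 = \sqrt{2} i \sqrt{7} + 0 = i \sqrt{14} + 0 = i \sqrt{14}$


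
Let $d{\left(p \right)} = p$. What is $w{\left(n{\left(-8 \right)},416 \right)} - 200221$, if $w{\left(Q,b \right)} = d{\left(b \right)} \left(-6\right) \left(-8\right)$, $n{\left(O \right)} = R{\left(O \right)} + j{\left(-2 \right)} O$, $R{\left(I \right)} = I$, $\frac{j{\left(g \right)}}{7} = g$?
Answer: $-180253$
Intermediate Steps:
$j{\left(g \right)} = 7 g$
$n{\left(O \right)} = - 13 O$ ($n{\left(O \right)} = O + 7 \left(-2\right) O = O - 14 O = - 13 O$)
$w{\left(Q,b \right)} = 48 b$ ($w{\left(Q,b \right)} = b \left(-6\right) \left(-8\right) = - 6 b \left(-8\right) = 48 b$)
$w{\left(n{\left(-8 \right)},416 \right)} - 200221 = 48 \cdot 416 - 200221 = 19968 - 200221 = -180253$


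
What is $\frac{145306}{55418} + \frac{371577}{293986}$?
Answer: $\frac{2877726541}{740550734} \approx 3.8859$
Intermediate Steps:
$\frac{145306}{55418} + \frac{371577}{293986} = 145306 \cdot \frac{1}{55418} + 371577 \cdot \frac{1}{293986} = \frac{72653}{27709} + \frac{371577}{293986} = \frac{2877726541}{740550734}$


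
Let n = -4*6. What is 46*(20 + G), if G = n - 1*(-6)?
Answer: 92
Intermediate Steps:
n = -24
G = -18 (G = -24 - 1*(-6) = -24 + 6 = -18)
46*(20 + G) = 46*(20 - 18) = 46*2 = 92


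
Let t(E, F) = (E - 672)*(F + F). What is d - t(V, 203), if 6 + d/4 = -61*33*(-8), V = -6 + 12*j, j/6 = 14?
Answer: -69588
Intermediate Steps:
j = 84 (j = 6*14 = 84)
V = 1002 (V = -6 + 12*84 = -6 + 1008 = 1002)
t(E, F) = 2*F*(-672 + E) (t(E, F) = (-672 + E)*(2*F) = 2*F*(-672 + E))
d = 64392 (d = -24 + 4*(-61*33*(-8)) = -24 + 4*(-2013*(-8)) = -24 + 4*16104 = -24 + 64416 = 64392)
d - t(V, 203) = 64392 - 2*203*(-672 + 1002) = 64392 - 2*203*330 = 64392 - 1*133980 = 64392 - 133980 = -69588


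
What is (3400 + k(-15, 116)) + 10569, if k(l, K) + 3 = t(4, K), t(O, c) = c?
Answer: 14082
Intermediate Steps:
k(l, K) = -3 + K
(3400 + k(-15, 116)) + 10569 = (3400 + (-3 + 116)) + 10569 = (3400 + 113) + 10569 = 3513 + 10569 = 14082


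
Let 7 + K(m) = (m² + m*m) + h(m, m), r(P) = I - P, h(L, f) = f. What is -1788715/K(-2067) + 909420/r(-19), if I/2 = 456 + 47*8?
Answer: 2588692449445/4792569144 ≈ 540.15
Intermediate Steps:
I = 1664 (I = 2*(456 + 47*8) = 2*(456 + 376) = 2*832 = 1664)
r(P) = 1664 - P
K(m) = -7 + m + 2*m² (K(m) = -7 + ((m² + m*m) + m) = -7 + ((m² + m²) + m) = -7 + (2*m² + m) = -7 + (m + 2*m²) = -7 + m + 2*m²)
-1788715/K(-2067) + 909420/r(-19) = -1788715/(-7 - 2067 + 2*(-2067)²) + 909420/(1664 - 1*(-19)) = -1788715/(-7 - 2067 + 2*4272489) + 909420/(1664 + 19) = -1788715/(-7 - 2067 + 8544978) + 909420/1683 = -1788715/8542904 + 909420*(1/1683) = -1788715*1/8542904 + 303140/561 = -1788715/8542904 + 303140/561 = 2588692449445/4792569144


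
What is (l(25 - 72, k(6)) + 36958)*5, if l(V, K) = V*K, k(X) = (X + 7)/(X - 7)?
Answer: 187845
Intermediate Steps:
k(X) = (7 + X)/(-7 + X)
l(V, K) = K*V
(l(25 - 72, k(6)) + 36958)*5 = (((7 + 6)/(-7 + 6))*(25 - 72) + 36958)*5 = ((13/(-1))*(-47) + 36958)*5 = (-1*13*(-47) + 36958)*5 = (-13*(-47) + 36958)*5 = (611 + 36958)*5 = 37569*5 = 187845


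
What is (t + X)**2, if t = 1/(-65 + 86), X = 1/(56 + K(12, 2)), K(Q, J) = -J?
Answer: 625/142884 ≈ 0.0043742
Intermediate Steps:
X = 1/54 (X = 1/(56 - 1*2) = 1/(56 - 2) = 1/54 ≈ 0.018519)
t = 1/21 ≈ 0.047619
(t + X)**2 = (1/21 + 1/54)**2 = (25/378)**2 = 625/142884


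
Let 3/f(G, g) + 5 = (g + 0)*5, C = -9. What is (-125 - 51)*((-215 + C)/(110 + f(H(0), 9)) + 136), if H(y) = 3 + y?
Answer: -14830464/629 ≈ -23578.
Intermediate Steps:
f(G, g) = 3/(-5 + 5*g) (f(G, g) = 3/(-5 + (g + 0)*5) = 3/(-5 + g*5) = 3/(-5 + 5*g))
(-125 - 51)*((-215 + C)/(110 + f(H(0), 9)) + 136) = (-125 - 51)*((-215 - 9)/(110 + 3/(5*(-1 + 9))) + 136) = -176*(-224/(110 + (⅗)/8) + 136) = -176*(-224/(110 + (⅗)*(⅛)) + 136) = -176*(-224/(110 + 3/40) + 136) = -176*(-224/4403/40 + 136) = -176*(-224*40/4403 + 136) = -176*(-1280/629 + 136) = -176*84264/629 = -14830464/629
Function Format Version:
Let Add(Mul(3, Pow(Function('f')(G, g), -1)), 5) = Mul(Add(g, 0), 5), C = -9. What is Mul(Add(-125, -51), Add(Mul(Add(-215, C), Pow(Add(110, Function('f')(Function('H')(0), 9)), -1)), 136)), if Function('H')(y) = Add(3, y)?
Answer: Rational(-14830464, 629) ≈ -23578.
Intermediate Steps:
Function('f')(G, g) = Mul(3, Pow(Add(-5, Mul(5, g)), -1)) (Function('f')(G, g) = Mul(3, Pow(Add(-5, Mul(Add(g, 0), 5)), -1)) = Mul(3, Pow(Add(-5, Mul(g, 5)), -1)) = Mul(3, Pow(Add(-5, Mul(5, g)), -1)))
Mul(Add(-125, -51), Add(Mul(Add(-215, C), Pow(Add(110, Function('f')(Function('H')(0), 9)), -1)), 136)) = Mul(Add(-125, -51), Add(Mul(Add(-215, -9), Pow(Add(110, Mul(Rational(3, 5), Pow(Add(-1, 9), -1))), -1)), 136)) = Mul(-176, Add(Mul(-224, Pow(Add(110, Mul(Rational(3, 5), Pow(8, -1))), -1)), 136)) = Mul(-176, Add(Mul(-224, Pow(Add(110, Mul(Rational(3, 5), Rational(1, 8))), -1)), 136)) = Mul(-176, Add(Mul(-224, Pow(Add(110, Rational(3, 40)), -1)), 136)) = Mul(-176, Add(Mul(-224, Pow(Rational(4403, 40), -1)), 136)) = Mul(-176, Add(Mul(-224, Rational(40, 4403)), 136)) = Mul(-176, Add(Rational(-1280, 629), 136)) = Mul(-176, Rational(84264, 629)) = Rational(-14830464, 629)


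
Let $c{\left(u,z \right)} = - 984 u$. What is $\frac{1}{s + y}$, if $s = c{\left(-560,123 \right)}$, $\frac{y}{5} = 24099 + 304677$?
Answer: $\frac{1}{2194920} \approx 4.556 \cdot 10^{-7}$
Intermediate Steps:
$y = 1643880$ ($y = 5 \left(24099 + 304677\right) = 5 \cdot 328776 = 1643880$)
$s = 551040$ ($s = \left(-984\right) \left(-560\right) = 551040$)
$\frac{1}{s + y} = \frac{1}{551040 + 1643880} = \frac{1}{2194920}$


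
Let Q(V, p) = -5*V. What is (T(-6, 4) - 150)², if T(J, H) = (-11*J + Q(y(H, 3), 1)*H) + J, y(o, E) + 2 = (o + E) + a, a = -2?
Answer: 22500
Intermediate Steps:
y(o, E) = -4 + E + o (y(o, E) = -2 + ((o + E) - 2) = -2 + ((E + o) - 2) = -2 + (-2 + E + o) = -4 + E + o)
T(J, H) = -10*J + H*(5 - 5*H) (T(J, H) = (-11*J + (-5*(-4 + 3 + H))*H) + J = (-11*J + (-5*(-1 + H))*H) + J = (-11*J + (5 - 5*H)*H) + J = (-11*J + H*(5 - 5*H)) + J = -10*J + H*(5 - 5*H))
(T(-6, 4) - 150)² = ((-10*(-6) + 5*4*(1 - 1*4)) - 150)² = ((60 + 5*4*(1 - 4)) - 150)² = ((60 + 5*4*(-3)) - 150)² = ((60 - 60) - 150)² = (0 - 150)² = (-150)² = 22500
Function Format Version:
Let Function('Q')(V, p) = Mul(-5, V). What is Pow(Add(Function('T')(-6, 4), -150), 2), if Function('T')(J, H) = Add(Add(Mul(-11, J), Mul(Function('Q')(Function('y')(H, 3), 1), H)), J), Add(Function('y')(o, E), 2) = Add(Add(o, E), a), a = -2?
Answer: 22500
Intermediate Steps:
Function('y')(o, E) = Add(-4, E, o) (Function('y')(o, E) = Add(-2, Add(Add(o, E), -2)) = Add(-2, Add(Add(E, o), -2)) = Add(-2, Add(-2, E, o)) = Add(-4, E, o))
Function('T')(J, H) = Add(Mul(-10, J), Mul(H, Add(5, Mul(-5, H)))) (Function('T')(J, H) = Add(Add(Mul(-11, J), Mul(Mul(-5, Add(-4, 3, H)), H)), J) = Add(Add(Mul(-11, J), Mul(Mul(-5, Add(-1, H)), H)), J) = Add(Add(Mul(-11, J), Mul(Add(5, Mul(-5, H)), H)), J) = Add(Add(Mul(-11, J), Mul(H, Add(5, Mul(-5, H)))), J) = Add(Mul(-10, J), Mul(H, Add(5, Mul(-5, H)))))
Pow(Add(Function('T')(-6, 4), -150), 2) = Pow(Add(Add(Mul(-10, -6), Mul(5, 4, Add(1, Mul(-1, 4)))), -150), 2) = Pow(Add(Add(60, Mul(5, 4, Add(1, -4))), -150), 2) = Pow(Add(Add(60, Mul(5, 4, -3)), -150), 2) = Pow(Add(Add(60, -60), -150), 2) = Pow(Add(0, -150), 2) = Pow(-150, 2) = 22500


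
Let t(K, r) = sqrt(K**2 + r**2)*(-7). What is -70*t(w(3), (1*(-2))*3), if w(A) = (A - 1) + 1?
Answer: 1470*sqrt(5) ≈ 3287.0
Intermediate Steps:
w(A) = A (w(A) = (-1 + A) + 1 = A)
t(K, r) = -7*sqrt(K**2 + r**2)
-70*t(w(3), (1*(-2))*3) = -(-490)*sqrt(3**2 + ((1*(-2))*3)**2) = -(-490)*sqrt(9 + (-2*3)**2) = -(-490)*sqrt(9 + (-6)**2) = -(-490)*sqrt(9 + 36) = -(-490)*sqrt(45) = -(-490)*3*sqrt(5) = -(-1470)*sqrt(5) = 1470*sqrt(5)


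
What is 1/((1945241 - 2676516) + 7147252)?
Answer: 1/6415977 ≈ 1.5586e-7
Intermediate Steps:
1/((1945241 - 2676516) + 7147252) = 1/(-731275 + 7147252) = 1/6415977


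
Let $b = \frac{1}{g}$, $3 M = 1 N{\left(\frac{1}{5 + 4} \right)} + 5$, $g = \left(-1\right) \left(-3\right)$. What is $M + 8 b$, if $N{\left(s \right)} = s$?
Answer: $\frac{118}{27} \approx 4.3704$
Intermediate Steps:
$g = 3$
$M = \frac{46}{27}$ ($M = \frac{1 \frac{1}{5 + 4} + 5}{3} = \frac{1 \cdot \frac{1}{9} + 5}{3} = \frac{\frac{1}{9} + 5}{3} = \frac{1}{3} \cdot \frac{46}{9} = \frac{46}{27} \approx 1.7037$)
$b = \frac{1}{3} \approx 0.33333$
$M + 8 b = \frac{46}{27} + 8 \cdot \frac{1}{3} = \frac{46}{27} + \frac{8}{3} = \frac{118}{27}$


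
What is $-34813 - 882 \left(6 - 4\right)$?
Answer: $-36577$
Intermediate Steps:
$-34813 - 882 \left(6 - 4\right) = -34813 - 1764 = -36577$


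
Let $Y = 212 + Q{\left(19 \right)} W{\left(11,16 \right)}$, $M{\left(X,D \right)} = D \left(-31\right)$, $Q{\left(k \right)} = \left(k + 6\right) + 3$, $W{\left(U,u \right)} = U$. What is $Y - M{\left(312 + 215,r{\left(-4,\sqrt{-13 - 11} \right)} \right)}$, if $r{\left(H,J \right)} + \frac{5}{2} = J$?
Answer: $\frac{885}{2} + 62 i \sqrt{6} \approx 442.5 + 151.87 i$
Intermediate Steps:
$Q{\left(k \right)} = 9 + k$ ($Q{\left(k \right)} = \left(6 + k\right) + 3 = 9 + k$)
$r{\left(H,J \right)} = - \frac{5}{2} + J$
$M{\left(X,D \right)} = - 31 D$
$Y = 520$ ($Y = 212 + \left(9 + 19\right) 11 = 212 + 28 \cdot 11 = 212 + 308 = 520$)
$Y - M{\left(312 + 215,r{\left(-4,\sqrt{-13 - 11} \right)} \right)} = 520 - - 31 \left(- \frac{5}{2} + \sqrt{-13 - 11}\right) = 520 - - 31 \left(- \frac{5}{2} + \sqrt{-24}\right) = 520 - - 31 \left(- \frac{5}{2} + 2 i \sqrt{6}\right) = 520 - \left(\frac{155}{2} - 62 i \sqrt{6}\right) = \frac{885}{2} + 62 i \sqrt{6}$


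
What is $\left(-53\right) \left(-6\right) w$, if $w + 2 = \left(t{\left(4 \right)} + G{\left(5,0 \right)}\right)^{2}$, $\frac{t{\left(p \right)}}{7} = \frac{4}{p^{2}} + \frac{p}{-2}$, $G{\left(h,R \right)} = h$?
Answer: $\frac{128631}{8} \approx 16079.0$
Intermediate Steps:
$t{\left(p \right)} = \frac{28}{p^{2}} - \frac{7 p}{2}$ ($t{\left(p \right)} = 7 \left(\frac{4}{p^{2}} + \frac{p}{-2}\right) = 7 \left(\frac{4}{p^{2}} + p \left(- \frac{1}{2}\right)\right) = 7 \left(\frac{4}{p^{2}} - \frac{p}{2}\right) = \frac{28}{p^{2}} - \frac{7 p}{2}$)
$w = \frac{809}{16}$ ($w = -2 + \left(\left(\frac{28}{16} - 14\right) + 5\right)^{2} = -2 + \left(\left(28 \cdot \frac{1}{16} - 14\right) + 5\right)^{2} = -2 + \left(\left(\frac{7}{4} - 14\right) + 5\right)^{2} = -2 + \left(- \frac{49}{4} + 5\right)^{2} = -2 + \left(- \frac{29}{4}\right)^{2} = -2 + \frac{841}{16} = \frac{809}{16} \approx 50.563$)
$\left(-53\right) \left(-6\right) w = \left(-53\right) \left(-6\right) \frac{809}{16} = 318 \cdot \frac{809}{16} = \frac{128631}{8}$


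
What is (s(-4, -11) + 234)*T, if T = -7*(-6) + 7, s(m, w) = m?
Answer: 11270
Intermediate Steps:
T = 49 (T = 42 + 7 = 49)
(s(-4, -11) + 234)*T = (-4 + 234)*49 = 230*49 = 11270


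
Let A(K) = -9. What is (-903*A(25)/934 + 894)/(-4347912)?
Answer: -281041/1353649936 ≈ -0.00020762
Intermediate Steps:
(-903*A(25)/934 + 894)/(-4347912) = (-(-8127)/934 + 894)/(-4347912) = (-(-8127)/934 + 894)*(-1/4347912) = (-903*(-9/934) + 894)*(-1/4347912) = (8127/934 + 894)*(-1/4347912) = (843123/934)*(-1/4347912) = -281041/1353649936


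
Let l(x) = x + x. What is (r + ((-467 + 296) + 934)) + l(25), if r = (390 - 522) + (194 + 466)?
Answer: 1341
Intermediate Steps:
l(x) = 2*x
r = 528 (r = -132 + 660 = 528)
(r + ((-467 + 296) + 934)) + l(25) = (528 + ((-467 + 296) + 934)) + 2*25 = (528 + (-171 + 934)) + 50 = (528 + 763) + 50 = 1291 + 50 = 1341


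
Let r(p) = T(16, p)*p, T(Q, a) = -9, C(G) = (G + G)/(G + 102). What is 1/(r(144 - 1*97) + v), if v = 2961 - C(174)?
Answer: 23/58345 ≈ 0.00039421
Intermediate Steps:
C(G) = 2*G/(102 + G) (C(G) = (2*G)/(102 + G) = 2*G/(102 + G))
r(p) = -9*p
v = 68074/23 (v = 2961 - 2*174/(102 + 174) = 2961 - 2*174/276 = 2961 - 1*29/23 = 2961 - 29/23 = 68074/23 ≈ 2959.7)
1/(r(144 - 1*97) + v) = 1/(-9*(144 - 1*97) + 68074/23) = 1/(-9*(144 - 97) + 68074/23) = 1/(-9*47 + 68074/23) = 1/(-423 + 68074/23) = 1/(58345/23) = 23/58345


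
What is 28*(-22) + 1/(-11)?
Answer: -6777/11 ≈ -616.09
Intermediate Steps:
28*(-22) + 1/(-11) = -616 - 1/11 = -6777/11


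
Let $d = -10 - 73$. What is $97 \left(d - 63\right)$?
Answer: $-14162$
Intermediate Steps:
$d = -83$ ($d = -10 - 73 = -83$)
$97 \left(d - 63\right) = 97 \left(-83 - 63\right) = 97 \left(-146\right) = -14162$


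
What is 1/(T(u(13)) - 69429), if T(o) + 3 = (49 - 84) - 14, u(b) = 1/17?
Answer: -1/69481 ≈ -1.4392e-5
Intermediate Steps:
u(b) = 1/17
T(o) = -52 (T(o) = -3 + ((49 - 84) - 14) = -3 + (-35 - 14) = -3 - 49 = -52)
1/(T(u(13)) - 69429) = 1/(-52 - 69429) = 1/(-69481) = -1/69481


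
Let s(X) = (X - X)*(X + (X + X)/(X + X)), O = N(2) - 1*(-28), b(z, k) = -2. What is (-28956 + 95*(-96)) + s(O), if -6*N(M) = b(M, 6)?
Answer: -38076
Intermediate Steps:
N(M) = 1/3 (N(M) = -1/6*(-2) = 1/3)
O = 85/3 (O = 1/3 - 1*(-28) = 1/3 + 28 = 85/3 ≈ 28.333)
s(X) = 0 (s(X) = 0*(X + (2*X)/((2*X))) = 0*(X + (2*X)*(1/(2*X))) = 0*(X + 1) = 0*(1 + X) = 0)
(-28956 + 95*(-96)) + s(O) = (-28956 + 95*(-96)) + 0 = (-28956 - 9120) + 0 = -38076 + 0 = -38076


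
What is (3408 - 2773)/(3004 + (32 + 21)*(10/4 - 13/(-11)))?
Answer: 13970/70381 ≈ 0.19849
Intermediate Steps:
(3408 - 2773)/(3004 + (32 + 21)*(10/4 - 13/(-11))) = 635/(3004 + 53*(10*(¼) - 13*(-1/11))) = 635/(3004 + 53*(5/2 + 13/11)) = 635/(3004 + 53*(81/22)) = 635/(3004 + 4293/22) = 635/(70381/22) = 635*(22/70381) = 13970/70381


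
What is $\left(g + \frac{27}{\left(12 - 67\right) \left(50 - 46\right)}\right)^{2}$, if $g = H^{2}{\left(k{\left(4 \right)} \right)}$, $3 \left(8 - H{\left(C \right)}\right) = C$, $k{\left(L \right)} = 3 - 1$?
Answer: $\frac{11286300169}{3920400} \approx 2878.9$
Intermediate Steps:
$k{\left(L \right)} = 2$ ($k{\left(L \right)} = 3 - 1 = 2$)
$H{\left(C \right)} = 8 - \frac{C}{3}$
$g = \frac{484}{9}$ ($g = \left(8 - \frac{2}{3}\right)^{2} = \left(\frac{22}{3}\right)^{2} = \frac{484}{9} \approx 53.778$)
$\left(g + \frac{27}{\left(12 - 67\right) \left(50 - 46\right)}\right)^{2} = \left(\frac{484}{9} + \frac{27}{\left(12 - 67\right) \left(50 - 46\right)}\right)^{2} = \left(\frac{484}{9} + \frac{27}{\left(-55\right) 4}\right)^{2} = \left(\frac{484}{9} + \frac{27}{-220}\right)^{2} = \left(\frac{484}{9} + 27 \left(- \frac{1}{220}\right)\right)^{2} = \left(\frac{484}{9} - \frac{27}{220}\right)^{2} = \left(\frac{106237}{1980}\right)^{2} = \frac{11286300169}{3920400}$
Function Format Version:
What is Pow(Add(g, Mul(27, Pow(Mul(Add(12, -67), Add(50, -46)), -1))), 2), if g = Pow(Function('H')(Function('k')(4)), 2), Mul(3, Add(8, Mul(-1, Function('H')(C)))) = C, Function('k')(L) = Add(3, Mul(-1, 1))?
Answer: Rational(11286300169, 3920400) ≈ 2878.9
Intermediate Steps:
Function('k')(L) = 2 (Function('k')(L) = Add(3, -1) = 2)
Function('H')(C) = Add(8, Mul(Rational(-1, 3), C))
g = Rational(484, 9) (g = Pow(Add(8, Mul(Rational(-1, 3), 2)), 2) = Pow(Add(8, Rational(-2, 3)), 2) = Pow(Rational(22, 3), 2) = Rational(484, 9) ≈ 53.778)
Pow(Add(g, Mul(27, Pow(Mul(Add(12, -67), Add(50, -46)), -1))), 2) = Pow(Add(Rational(484, 9), Mul(27, Pow(Mul(Add(12, -67), Add(50, -46)), -1))), 2) = Pow(Add(Rational(484, 9), Mul(27, Pow(Mul(-55, 4), -1))), 2) = Pow(Add(Rational(484, 9), Mul(27, Pow(-220, -1))), 2) = Pow(Add(Rational(484, 9), Mul(27, Rational(-1, 220))), 2) = Pow(Add(Rational(484, 9), Rational(-27, 220)), 2) = Pow(Rational(106237, 1980), 2) = Rational(11286300169, 3920400)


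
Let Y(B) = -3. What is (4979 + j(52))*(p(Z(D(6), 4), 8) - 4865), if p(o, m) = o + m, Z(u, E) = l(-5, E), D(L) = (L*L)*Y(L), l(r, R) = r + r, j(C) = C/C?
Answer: -24237660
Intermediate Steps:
j(C) = 1
l(r, R) = 2*r
D(L) = -3*L² (D(L) = (L*L)*(-3) = L²*(-3) = -3*L²)
Z(u, E) = -10 (Z(u, E) = 2*(-5) = -10)
p(o, m) = m + o
(4979 + j(52))*(p(Z(D(6), 4), 8) - 4865) = (4979 + 1)*((8 - 10) - 4865) = 4980*(-2 - 4865) = 4980*(-4867) = -24237660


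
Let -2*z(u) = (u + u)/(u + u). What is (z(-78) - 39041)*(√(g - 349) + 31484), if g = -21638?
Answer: -1229182586 - 234249*I*√2443/2 ≈ -1.2292e+9 - 5.7891e+6*I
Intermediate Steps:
z(u) = -½ (z(u) = -(u + u)/(2*(u + u)) = -2*u/(2*(2*u)) = -2*u*1/(2*u)/2 = -½*1 = -½)
(z(-78) - 39041)*(√(g - 349) + 31484) = (-½ - 39041)*(√(-21638 - 349) + 31484) = -78083*(√(-21987) + 31484)/2 = -78083*(3*I*√2443 + 31484)/2 = -78083*(31484 + 3*I*√2443)/2 = -1229182586 - 234249*I*√2443/2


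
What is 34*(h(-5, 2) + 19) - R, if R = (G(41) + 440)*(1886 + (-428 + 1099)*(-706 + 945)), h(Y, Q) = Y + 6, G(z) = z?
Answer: -78043975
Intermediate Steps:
h(Y, Q) = 6 + Y
R = 78044655 (R = (41 + 440)*(1886 + (-428 + 1099)*(-706 + 945)) = 481*(1886 + 671*239) = 481*(1886 + 160369) = 481*162255 = 78044655)
34*(h(-5, 2) + 19) - R = 34*((6 - 5) + 19) - 1*78044655 = 34*(1 + 19) - 78044655 = 34*20 - 78044655 = 680 - 78044655 = -78043975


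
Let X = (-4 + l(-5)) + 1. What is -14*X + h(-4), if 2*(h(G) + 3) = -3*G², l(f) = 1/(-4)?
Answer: 37/2 ≈ 18.500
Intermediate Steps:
l(f) = -¼
h(G) = -3 - 3*G²/2 (h(G) = -3 + (-3*G²)/2 = -3 - 3*G²/2)
X = -13/4 (X = (-4 - ¼) + 1 = -17/4 + 1 = -13/4 ≈ -3.2500)
-14*X + h(-4) = -14*(-13/4) + (-3 - 3/2*(-4)²) = 91/2 + (-3 - 3/2*16) = 91/2 + (-3 - 24) = 91/2 - 27 = 37/2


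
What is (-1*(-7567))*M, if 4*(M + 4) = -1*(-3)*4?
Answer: -7567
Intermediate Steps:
M = -1 (M = -4 + (-1*(-3)*4)/4 = -4 + (3*4)/4 = -4 + (¼)*12 = -4 + 3 = -1)
(-1*(-7567))*M = -1*(-7567)*(-1) = 7567*(-1) = -7567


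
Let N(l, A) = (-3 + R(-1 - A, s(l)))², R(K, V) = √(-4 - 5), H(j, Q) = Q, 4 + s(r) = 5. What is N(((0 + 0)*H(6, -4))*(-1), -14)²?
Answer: -324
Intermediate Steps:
s(r) = 1 (s(r) = -4 + 5 = 1)
R(K, V) = 3*I (R(K, V) = √(-9) = 3*I)
N(l, A) = (-3 + 3*I)²
N(((0 + 0)*H(6, -4))*(-1), -14)² = (-18*I)² = -324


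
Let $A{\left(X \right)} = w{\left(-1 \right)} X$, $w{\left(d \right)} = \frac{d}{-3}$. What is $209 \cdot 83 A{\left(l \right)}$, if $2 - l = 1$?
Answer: $\frac{17347}{3} \approx 5782.3$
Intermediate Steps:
$l = 1$ ($l = 2 - 1 = 1$)
$w{\left(d \right)} = - \frac{d}{3}$ ($w{\left(d \right)} = d \left(- \frac{1}{3}\right) = - \frac{d}{3}$)
$A{\left(X \right)} = \frac{X}{3}$ ($A{\left(X \right)} = \left(- \frac{1}{3}\right) \left(-1\right) X = \frac{X}{3}$)
$209 \cdot 83 A{\left(l \right)} = 209 \cdot 83 \cdot \frac{1}{3} \cdot 1 = 17347 \cdot \frac{1}{3} = \frac{17347}{3}$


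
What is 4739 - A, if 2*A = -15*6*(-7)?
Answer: 4424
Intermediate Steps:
A = 315 (A = (-15*6*(-7))/2 = (-90*(-7))/2 = (1/2)*630 = 315)
4739 - A = 4739 - 1*315 = 4739 - 315 = 4424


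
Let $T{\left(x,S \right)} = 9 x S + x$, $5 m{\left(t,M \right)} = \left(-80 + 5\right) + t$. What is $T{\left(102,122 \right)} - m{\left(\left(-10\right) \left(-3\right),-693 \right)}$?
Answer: $112107$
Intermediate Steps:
$m{\left(t,M \right)} = -15 + \frac{t}{5}$ ($m{\left(t,M \right)} = \frac{\left(-80 + 5\right) + t}{5} = \frac{-75 + t}{5} = -15 + \frac{t}{5}$)
$T{\left(x,S \right)} = x + 9 S x$ ($T{\left(x,S \right)} = 9 S x + x = x + 9 S x$)
$T{\left(102,122 \right)} - m{\left(\left(-10\right) \left(-3\right),-693 \right)} = 102 \left(1 + 9 \cdot 122\right) - \left(-15 + \frac{\left(-10\right) \left(-3\right)}{5}\right) = 102 \left(1 + 1098\right) - \left(-15 + \frac{1}{5} \cdot 30\right) = 102 \cdot 1099 - \left(-15 + 6\right) = 112098 - -9 = 112098 + 9 = 112107$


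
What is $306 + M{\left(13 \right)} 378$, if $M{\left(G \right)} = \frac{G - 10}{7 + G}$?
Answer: $\frac{3627}{10} \approx 362.7$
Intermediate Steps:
$M{\left(G \right)} = \frac{-10 + G}{7 + G}$
$306 + M{\left(13 \right)} 378 = 306 + \frac{-10 + 13}{7 + 13} \cdot 378 = 306 + \frac{1}{20} \cdot 3 \cdot 378 = 306 + \frac{3}{20} \cdot 378 = 306 + \frac{567}{10} = \frac{3627}{10}$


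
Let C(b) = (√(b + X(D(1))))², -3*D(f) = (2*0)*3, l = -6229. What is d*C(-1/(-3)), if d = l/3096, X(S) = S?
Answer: -6229/9288 ≈ -0.67065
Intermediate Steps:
D(f) = 0 (D(f) = -2*0*3/3 = -0*3 = -⅓*0 = 0)
d = -6229/3096 ≈ -2.0120
C(b) = b (C(b) = (√(b + 0))² = (√b)² = b)
d*C(-1/(-3)) = -(-6229)/(3096*(-3)) = -(-6229)*(-1)/(3096*3) = -6229/3096*⅓ = -6229/9288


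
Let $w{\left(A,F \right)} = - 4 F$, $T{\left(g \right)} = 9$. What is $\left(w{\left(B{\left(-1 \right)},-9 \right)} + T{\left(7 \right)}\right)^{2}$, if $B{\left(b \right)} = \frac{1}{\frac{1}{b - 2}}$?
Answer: $2025$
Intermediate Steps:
$B{\left(b \right)} = -2 + b$ ($B{\left(b \right)} = \frac{1}{\frac{1}{-2 + b}} = -2 + b$)
$\left(w{\left(B{\left(-1 \right)},-9 \right)} + T{\left(7 \right)}\right)^{2} = \left(\left(-4\right) \left(-9\right) + 9\right)^{2} = \left(36 + 9\right)^{2} = 45^{2} = 2025$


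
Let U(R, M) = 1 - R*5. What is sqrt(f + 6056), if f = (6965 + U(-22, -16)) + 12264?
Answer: 2*sqrt(6349) ≈ 159.36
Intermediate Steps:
U(R, M) = 1 - 5*R
f = 19340 (f = (6965 + (1 - 5*(-22))) + 12264 = (6965 + (1 + 110)) + 12264 = (6965 + 111) + 12264 = 7076 + 12264 = 19340)
sqrt(f + 6056) = sqrt(19340 + 6056) = sqrt(25396) = 2*sqrt(6349)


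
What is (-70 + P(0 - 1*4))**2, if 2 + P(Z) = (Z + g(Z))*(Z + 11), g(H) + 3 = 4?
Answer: 8649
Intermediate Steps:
g(H) = 1 (g(H) = -3 + 4 = 1)
P(Z) = -2 + (1 + Z)*(11 + Z) (P(Z) = -2 + (Z + 1)*(Z + 11) = -2 + (1 + Z)*(11 + Z))
(-70 + P(0 - 1*4))**2 = (-70 + (9 + (0 - 1*4)**2 + 12*(0 - 1*4)))**2 = (-70 + (9 + (0 - 4)**2 + 12*(0 - 4)))**2 = (-70 + (9 + (-4)**2 + 12*(-4)))**2 = (-70 + (9 + 16 - 48))**2 = (-70 - 23)**2 = (-93)**2 = 8649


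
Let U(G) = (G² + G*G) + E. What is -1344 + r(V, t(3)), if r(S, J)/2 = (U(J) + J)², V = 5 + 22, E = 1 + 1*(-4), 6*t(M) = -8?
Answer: -108766/81 ≈ -1342.8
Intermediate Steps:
t(M) = -4/3 (t(M) = (⅙)*(-8) = -4/3)
E = -3 (E = 1 - 4 = -3)
U(G) = -3 + 2*G² (U(G) = (G² + G*G) - 3 = (G² + G²) - 3 = 2*G² - 3 = -3 + 2*G²)
V = 27
r(S, J) = 2*(-3 + J + 2*J²)² (r(S, J) = 2*((-3 + 2*J²) + J)² = 2*(-3 + J + 2*J²)²)
-1344 + r(V, t(3)) = -1344 + 2*(-3 - 4/3 + 2*(-4/3)²)² = -1344 + 2*(-3 - 4/3 + 2*(16/9))² = -1344 + 2*(-3 - 4/3 + 32/9)² = -1344 + 2*(-7/9)² = -1344 + 2*(49/81) = -1344 + 98/81 = -108766/81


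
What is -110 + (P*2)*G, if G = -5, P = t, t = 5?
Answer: -160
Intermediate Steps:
P = 5
-110 + (P*2)*G = -110 + (5*2)*(-5) = -110 + 10*(-5) = -110 - 50 = -160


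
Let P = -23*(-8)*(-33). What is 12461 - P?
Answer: 18533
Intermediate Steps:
P = -6072 (P = 184*(-33) = -6072)
12461 - P = 12461 - 1*(-6072) = 12461 + 6072 = 18533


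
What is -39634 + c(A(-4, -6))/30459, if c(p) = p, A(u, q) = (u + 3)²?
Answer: -1207212005/30459 ≈ -39634.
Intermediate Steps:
A(u, q) = (3 + u)²
-39634 + c(A(-4, -6))/30459 = -39634 + (3 - 4)²/30459 = -39634 + (-1)²*(1/30459) = -39634 + 1*(1/30459) = -39634 + 1/30459 = -1207212005/30459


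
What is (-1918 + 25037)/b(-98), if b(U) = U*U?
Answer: 23119/9604 ≈ 2.4072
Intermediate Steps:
b(U) = U**2
(-1918 + 25037)/b(-98) = (-1918 + 25037)/((-98)**2) = 23119/9604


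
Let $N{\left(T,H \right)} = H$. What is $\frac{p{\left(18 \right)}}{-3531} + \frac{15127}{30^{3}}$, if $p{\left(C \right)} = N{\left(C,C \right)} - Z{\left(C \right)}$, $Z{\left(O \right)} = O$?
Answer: $\frac{15127}{27000} \approx 0.56026$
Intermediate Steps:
$p{\left(C \right)} = 0$ ($p{\left(C \right)} = C - C = 0$)
$\frac{p{\left(18 \right)}}{-3531} + \frac{15127}{30^{3}} = \frac{0}{-3531} + \frac{15127}{30^{3}} = 0 \left(- \frac{1}{3531}\right) + \frac{15127}{27000} = 0 + 15127 \cdot \frac{1}{27000} = 0 + \frac{15127}{27000} = \frac{15127}{27000}$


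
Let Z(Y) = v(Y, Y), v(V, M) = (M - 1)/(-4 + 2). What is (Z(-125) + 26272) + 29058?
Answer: 55393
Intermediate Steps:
v(V, M) = ½ - M/2 (v(V, M) = (-1 + M)/(-2) = (-1 + M)*(-½) = ½ - M/2)
Z(Y) = ½ - Y/2
(Z(-125) + 26272) + 29058 = ((½ - ½*(-125)) + 26272) + 29058 = ((½ + 125/2) + 26272) + 29058 = (63 + 26272) + 29058 = 26335 + 29058 = 55393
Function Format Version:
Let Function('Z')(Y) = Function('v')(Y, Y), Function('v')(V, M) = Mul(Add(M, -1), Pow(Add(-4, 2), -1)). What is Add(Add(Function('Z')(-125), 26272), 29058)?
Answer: 55393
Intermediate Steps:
Function('v')(V, M) = Add(Rational(1, 2), Mul(Rational(-1, 2), M)) (Function('v')(V, M) = Mul(Add(-1, M), Pow(-2, -1)) = Mul(Add(-1, M), Rational(-1, 2)) = Add(Rational(1, 2), Mul(Rational(-1, 2), M)))
Function('Z')(Y) = Add(Rational(1, 2), Mul(Rational(-1, 2), Y))
Add(Add(Function('Z')(-125), 26272), 29058) = Add(Add(Add(Rational(1, 2), Mul(Rational(-1, 2), -125)), 26272), 29058) = Add(Add(Add(Rational(1, 2), Rational(125, 2)), 26272), 29058) = Add(Add(63, 26272), 29058) = Add(26335, 29058) = 55393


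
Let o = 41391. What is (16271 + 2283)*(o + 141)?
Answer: 770584728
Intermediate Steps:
(16271 + 2283)*(o + 141) = (16271 + 2283)*(41391 + 141) = 18554*41532 = 770584728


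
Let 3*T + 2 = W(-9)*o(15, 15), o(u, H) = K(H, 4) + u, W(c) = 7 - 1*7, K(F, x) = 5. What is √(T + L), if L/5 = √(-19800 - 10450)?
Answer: √(-6 + 2475*I*√10)/3 ≈ 20.844 + 20.86*I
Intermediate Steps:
W(c) = 0 (W(c) = 7 - 7 = 0)
L = 275*I*√10 (L = 5*√(-19800 - 10450) = 5*√(-30250) = 5*(55*I*√10) = 275*I*√10 ≈ 869.63*I)
o(u, H) = 5 + u
T = -⅔ (T = -⅔ + (0*(5 + 15))/3 = -⅔ + (0*20)/3 = -⅔ + (⅓)*0 = -⅔ + 0 = -⅔ ≈ -0.66667)
√(T + L) = √(-⅔ + 275*I*√10)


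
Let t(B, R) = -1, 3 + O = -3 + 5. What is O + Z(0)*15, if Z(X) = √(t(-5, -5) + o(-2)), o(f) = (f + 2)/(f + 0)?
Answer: -1 + 15*I ≈ -1.0 + 15.0*I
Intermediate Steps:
O = -1 (O = -3 + (-3 + 5) = -3 + 2 = -1)
o(f) = (2 + f)/f
Z(X) = I (Z(X) = √(-1 + (2 - 2)/(-2)) = √(-1 - ½*0) = √(-1 + 0) = √(-1) = I)
O + Z(0)*15 = -1 + I*15 = -1 + 15*I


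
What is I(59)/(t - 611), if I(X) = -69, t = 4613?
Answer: -1/58 ≈ -0.017241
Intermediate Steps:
I(59)/(t - 611) = -69/(4613 - 611) = -69/4002 = -69*1/4002 = -1/58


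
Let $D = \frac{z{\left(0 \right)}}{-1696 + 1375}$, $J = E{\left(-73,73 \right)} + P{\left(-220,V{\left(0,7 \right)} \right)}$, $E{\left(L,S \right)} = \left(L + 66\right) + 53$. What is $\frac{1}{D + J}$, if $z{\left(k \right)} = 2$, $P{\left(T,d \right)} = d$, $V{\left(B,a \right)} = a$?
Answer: $\frac{321}{17011} \approx 0.01887$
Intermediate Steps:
$E{\left(L,S \right)} = 119 + L$ ($E{\left(L,S \right)} = \left(66 + L\right) + 53 = 119 + L$)
$J = 53$ ($J = \left(119 - 73\right) + 7 = 46 + 7 = 53$)
$D = - \frac{2}{321}$ ($D = \frac{1}{-1696 + 1375} \cdot 2 = \frac{1}{-321} \cdot 2 = \left(- \frac{1}{321}\right) 2 = - \frac{2}{321} \approx -0.0062305$)
$\frac{1}{D + J} = \frac{1}{- \frac{2}{321} + 53} = \frac{1}{\frac{17011}{321}} = \frac{321}{17011}$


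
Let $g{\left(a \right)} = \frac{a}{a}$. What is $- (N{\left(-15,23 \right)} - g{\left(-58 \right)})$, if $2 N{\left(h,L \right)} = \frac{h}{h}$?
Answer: $\frac{1}{2} \approx 0.5$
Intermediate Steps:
$N{\left(h,L \right)} = \frac{1}{2}$ ($N{\left(h,L \right)} = \frac{h \frac{1}{h}}{2} = \frac{1}{2} \cdot 1 = \frac{1}{2}$)
$g{\left(a \right)} = 1$
$- (N{\left(-15,23 \right)} - g{\left(-58 \right)}) = - (\frac{1}{2} - 1) = \left(-1\right) \left(- \frac{1}{2}\right) = \frac{1}{2}$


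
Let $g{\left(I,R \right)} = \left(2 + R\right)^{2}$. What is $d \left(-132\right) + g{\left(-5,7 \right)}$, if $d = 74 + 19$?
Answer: $-12195$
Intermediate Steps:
$d = 93$
$d \left(-132\right) + g{\left(-5,7 \right)} = 93 \left(-132\right) + \left(2 + 7\right)^{2} = -12276 + 9^{2} = -12276 + 81 = -12195$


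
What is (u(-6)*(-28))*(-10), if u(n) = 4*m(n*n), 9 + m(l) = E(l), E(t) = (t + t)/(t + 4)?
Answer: -8064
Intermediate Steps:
E(t) = 2*t/(4 + t) (E(t) = (2*t)/(4 + t) = 2*t/(4 + t))
m(l) = -9 + 2*l/(4 + l)
u(n) = 4*(-36 - 7*n²)/(4 + n²) (u(n) = 4*((-36 - 7*n*n)/(4 + n*n)) = 4*((-36 - 7*n²)/(4 + n²)) = 4*(-36 - 7*n²)/(4 + n²))
(u(-6)*(-28))*(-10) = ((4*(-36 - 7*(-6)²)/(4 + (-6)²))*(-28))*(-10) = ((4*(-36 - 7*36)/(4 + 36))*(-28))*(-10) = ((4*(-36 - 252)/40)*(-28))*(-10) = ((4*(1/40)*(-288))*(-28))*(-10) = -144/5*(-28)*(-10) = (4032/5)*(-10) = -8064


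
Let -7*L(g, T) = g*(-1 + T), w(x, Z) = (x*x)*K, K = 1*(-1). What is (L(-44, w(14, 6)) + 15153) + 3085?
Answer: 118998/7 ≈ 17000.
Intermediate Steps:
K = -1
w(x, Z) = -x² (w(x, Z) = (x*x)*(-1) = x²*(-1) = -x²)
L(g, T) = -g*(-1 + T)/7
(L(-44, w(14, 6)) + 15153) + 3085 = ((⅐)*(-44)*(1 - (-1)*14²) + 15153) + 3085 = ((⅐)*(-44)*(1 - (-1)*196) + 15153) + 3085 = ((⅐)*(-44)*(1 - 1*(-196)) + 15153) + 3085 = ((⅐)*(-44)*(1 + 196) + 15153) + 3085 = ((⅐)*(-44)*197 + 15153) + 3085 = (-8668/7 + 15153) + 3085 = 97403/7 + 3085 = 118998/7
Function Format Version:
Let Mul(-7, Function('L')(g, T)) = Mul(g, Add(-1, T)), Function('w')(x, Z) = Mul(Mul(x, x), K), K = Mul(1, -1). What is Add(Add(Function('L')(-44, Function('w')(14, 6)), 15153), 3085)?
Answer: Rational(118998, 7) ≈ 17000.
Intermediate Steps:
K = -1
Function('w')(x, Z) = Mul(-1, Pow(x, 2)) (Function('w')(x, Z) = Mul(Mul(x, x), -1) = Mul(Pow(x, 2), -1) = Mul(-1, Pow(x, 2)))
Function('L')(g, T) = Mul(Rational(-1, 7), g, Add(-1, T)) (Function('L')(g, T) = Mul(Rational(-1, 7), Mul(g, Add(-1, T))) = Mul(Rational(-1, 7), g, Add(-1, T)))
Add(Add(Function('L')(-44, Function('w')(14, 6)), 15153), 3085) = Add(Add(Mul(Rational(1, 7), -44, Add(1, Mul(-1, Mul(-1, Pow(14, 2))))), 15153), 3085) = Add(Add(Mul(Rational(1, 7), -44, Add(1, Mul(-1, Mul(-1, 196)))), 15153), 3085) = Add(Add(Mul(Rational(1, 7), -44, Add(1, Mul(-1, -196))), 15153), 3085) = Add(Add(Mul(Rational(1, 7), -44, Add(1, 196)), 15153), 3085) = Add(Add(Mul(Rational(1, 7), -44, 197), 15153), 3085) = Add(Add(Rational(-8668, 7), 15153), 3085) = Add(Rational(97403, 7), 3085) = Rational(118998, 7)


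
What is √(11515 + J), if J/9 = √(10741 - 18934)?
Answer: √(11515 + 9*I*√8193) ≈ 107.38 + 3.7934*I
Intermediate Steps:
J = 9*I*√8193 (J = 9*√(10741 - 18934) = 9*√(-8193) = 9*(I*√8193) = 9*I*√8193 ≈ 814.64*I)
√(11515 + J) = √(11515 + 9*I*√8193)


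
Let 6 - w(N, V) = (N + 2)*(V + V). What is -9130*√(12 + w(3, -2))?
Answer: -9130*√38 ≈ -56281.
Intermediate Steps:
w(N, V) = 6 - 2*V*(2 + N) (w(N, V) = 6 - (N + 2)*(V + V) = 6 - (2 + N)*2*V = 6 - 2*V*(2 + N))
-9130*√(12 + w(3, -2)) = -9130*√(12 + (6 - 4*(-2) - 2*3*(-2))) = -9130*√(12 + (6 + 8 + 12)) = -9130*√(12 + 26) = -9130*√38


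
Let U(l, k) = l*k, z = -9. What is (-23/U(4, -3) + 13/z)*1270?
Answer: 10795/18 ≈ 599.72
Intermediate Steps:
U(l, k) = k*l
(-23/U(4, -3) + 13/z)*1270 = (-23/((-3*4)) + 13/(-9))*1270 = (-23/(-12) + 13*(-1/9))*1270 = (-23*(-1/12) - 13/9)*1270 = (23/12 - 13/9)*1270 = (17/36)*1270 = 10795/18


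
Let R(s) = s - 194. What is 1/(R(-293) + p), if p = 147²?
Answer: 1/21122 ≈ 4.7344e-5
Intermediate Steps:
p = 21609
R(s) = -194 + s
1/(R(-293) + p) = 1/((-194 - 293) + 21609) = 1/(-487 + 21609) = 1/21122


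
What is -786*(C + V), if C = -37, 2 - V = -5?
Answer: 23580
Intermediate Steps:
V = 7 (V = 2 - 1*(-5) = 2 + 5 = 7)
-786*(C + V) = -786*(-37 + 7) = -786*(-30) = 23580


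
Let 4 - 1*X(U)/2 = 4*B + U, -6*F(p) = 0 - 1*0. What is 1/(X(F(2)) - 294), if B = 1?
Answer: -1/294 ≈ -0.0034014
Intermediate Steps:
F(p) = 0 (F(p) = -(0 - 1*0)/6 = -(0 + 0)/6 = -1/6*0 = 0)
X(U) = -2*U (X(U) = 8 - 2*(4*1 + U) = 8 - 2*(4 + U) = 8 + (-8 - 2*U) = -2*U)
1/(X(F(2)) - 294) = 1/(-2*0 - 294) = 1/(0 - 294) = 1/(-294) = -1/294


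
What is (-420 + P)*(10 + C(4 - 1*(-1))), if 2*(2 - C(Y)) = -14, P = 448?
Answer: 532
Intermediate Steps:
C(Y) = 9 (C(Y) = 2 - 1/2*(-14) = 2 + 7 = 9)
(-420 + P)*(10 + C(4 - 1*(-1))) = (-420 + 448)*(10 + 9) = 28*19 = 532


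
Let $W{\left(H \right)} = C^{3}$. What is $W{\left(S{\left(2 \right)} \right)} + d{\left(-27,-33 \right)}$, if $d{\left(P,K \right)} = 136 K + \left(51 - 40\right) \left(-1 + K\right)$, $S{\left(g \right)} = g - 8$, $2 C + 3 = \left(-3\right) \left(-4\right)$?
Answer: $- \frac{38167}{8} \approx -4770.9$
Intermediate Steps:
$C = \frac{9}{2}$ ($C = - \frac{3}{2} + \frac{\left(-3\right) \left(-4\right)}{2} = - \frac{3}{2} + \frac{1}{2} \cdot 12 = - \frac{3}{2} + 6 = \frac{9}{2} \approx 4.5$)
$S{\left(g \right)} = -8 + g$ ($S{\left(g \right)} = g - 8 = -8 + g$)
$d{\left(P,K \right)} = -11 + 147 K$ ($d{\left(P,K \right)} = 136 K + 11 \left(-1 + K\right) = 136 K + \left(-11 + 11 K\right) = -11 + 147 K$)
$W{\left(H \right)} = \frac{729}{8}$ ($W{\left(H \right)} = \left(\frac{9}{2}\right)^{3} = \frac{729}{8}$)
$W{\left(S{\left(2 \right)} \right)} + d{\left(-27,-33 \right)} = \frac{729}{8} + \left(-11 + 147 \left(-33\right)\right) = \frac{729}{8} - 4862 = - \frac{38167}{8}$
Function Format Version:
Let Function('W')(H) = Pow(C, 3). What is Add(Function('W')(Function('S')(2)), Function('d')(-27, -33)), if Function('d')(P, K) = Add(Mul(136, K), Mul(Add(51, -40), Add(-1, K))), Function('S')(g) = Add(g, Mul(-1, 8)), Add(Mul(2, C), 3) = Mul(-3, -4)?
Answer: Rational(-38167, 8) ≈ -4770.9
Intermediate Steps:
C = Rational(9, 2) (C = Add(Rational(-3, 2), Mul(Rational(1, 2), Mul(-3, -4))) = Add(Rational(-3, 2), Mul(Rational(1, 2), 12)) = Add(Rational(-3, 2), 6) = Rational(9, 2) ≈ 4.5000)
Function('S')(g) = Add(-8, g) (Function('S')(g) = Add(g, -8) = Add(-8, g))
Function('d')(P, K) = Add(-11, Mul(147, K)) (Function('d')(P, K) = Add(Mul(136, K), Mul(11, Add(-1, K))) = Add(Mul(136, K), Add(-11, Mul(11, K))) = Add(-11, Mul(147, K)))
Function('W')(H) = Rational(729, 8) (Function('W')(H) = Pow(Rational(9, 2), 3) = Rational(729, 8))
Add(Function('W')(Function('S')(2)), Function('d')(-27, -33)) = Add(Rational(729, 8), Add(-11, Mul(147, -33))) = Add(Rational(729, 8), Add(-11, -4851)) = Add(Rational(729, 8), -4862) = Rational(-38167, 8)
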